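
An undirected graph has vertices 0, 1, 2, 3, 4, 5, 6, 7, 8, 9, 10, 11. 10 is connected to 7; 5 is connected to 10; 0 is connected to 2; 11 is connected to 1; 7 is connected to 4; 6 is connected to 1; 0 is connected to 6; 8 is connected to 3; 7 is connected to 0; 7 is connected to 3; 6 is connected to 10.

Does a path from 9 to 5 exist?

No

9 has no edges, so nothing is reachable from it.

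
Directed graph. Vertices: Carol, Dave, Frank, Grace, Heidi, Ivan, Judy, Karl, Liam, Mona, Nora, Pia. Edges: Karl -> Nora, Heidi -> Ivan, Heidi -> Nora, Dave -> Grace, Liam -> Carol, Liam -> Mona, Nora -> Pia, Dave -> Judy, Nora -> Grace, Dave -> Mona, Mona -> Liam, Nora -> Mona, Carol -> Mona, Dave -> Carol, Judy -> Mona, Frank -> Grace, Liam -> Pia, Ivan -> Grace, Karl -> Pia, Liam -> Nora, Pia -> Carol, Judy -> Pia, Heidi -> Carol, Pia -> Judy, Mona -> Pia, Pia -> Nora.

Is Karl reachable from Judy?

No

Explore from Judy.
Distance 1: reach Mona, Pia.
Distance 2: reach Carol, Liam, Nora.
Distance 3: reach Grace.
The search from Judy is exhausted; no directed path reaches Karl.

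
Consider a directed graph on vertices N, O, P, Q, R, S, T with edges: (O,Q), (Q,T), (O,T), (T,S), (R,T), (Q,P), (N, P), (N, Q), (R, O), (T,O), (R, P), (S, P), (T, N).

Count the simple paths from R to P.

R→O→Q→P
R→O→Q→T→N→P
R→O→Q→T→S→P
R→O→T→N→P
R→O→T→N→Q→P
R→O→T→S→P
R→P
R→T→N→P
R→T→N→Q→P
R→T→O→Q→P
R→T→S→P

11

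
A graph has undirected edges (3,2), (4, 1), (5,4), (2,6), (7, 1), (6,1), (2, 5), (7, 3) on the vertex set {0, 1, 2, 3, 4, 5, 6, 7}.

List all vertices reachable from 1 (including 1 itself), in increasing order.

Start at 1.
Its neighbours: 4, 6, 7.
Then their neighbours: 2, 3, 5.
Nothing further is reachable.

1, 2, 3, 4, 5, 6, 7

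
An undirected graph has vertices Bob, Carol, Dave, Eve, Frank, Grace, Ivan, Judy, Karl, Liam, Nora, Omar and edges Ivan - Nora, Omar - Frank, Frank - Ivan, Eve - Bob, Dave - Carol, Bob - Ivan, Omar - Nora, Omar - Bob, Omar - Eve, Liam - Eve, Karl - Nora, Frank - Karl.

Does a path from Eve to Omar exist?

Explore from Eve.
Distance 1: reach Bob, Liam, Omar.
Found Omar.

Yes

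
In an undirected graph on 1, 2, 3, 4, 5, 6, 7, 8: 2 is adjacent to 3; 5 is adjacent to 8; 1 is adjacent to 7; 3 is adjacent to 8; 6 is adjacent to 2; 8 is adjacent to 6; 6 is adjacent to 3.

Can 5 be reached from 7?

Explore from 7.
Distance 1: reach 1.
The search is exhausted without reaching 5; it lies in a different component.

No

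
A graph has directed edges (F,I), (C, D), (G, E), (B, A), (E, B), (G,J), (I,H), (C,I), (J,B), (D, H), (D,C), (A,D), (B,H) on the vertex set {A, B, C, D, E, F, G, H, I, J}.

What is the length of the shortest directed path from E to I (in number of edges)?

Distance 0: E.
Distance 1: B.
Distance 2: A, H.
Distance 3: D.
Distance 4: C.
Distance 5: I — contains I.

5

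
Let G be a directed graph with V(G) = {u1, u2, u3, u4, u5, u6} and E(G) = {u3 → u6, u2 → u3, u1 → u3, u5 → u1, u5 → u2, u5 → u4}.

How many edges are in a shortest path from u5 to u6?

3

Distance 0: u5.
Distance 1: u1, u2, u4.
Distance 2: u3.
Distance 3: u6 — contains u6.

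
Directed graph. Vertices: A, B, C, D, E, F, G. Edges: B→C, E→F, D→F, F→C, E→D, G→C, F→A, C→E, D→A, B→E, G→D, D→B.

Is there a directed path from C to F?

Yes

Explore from C.
Distance 1: reach E.
Distance 2: reach D, F.
Found F.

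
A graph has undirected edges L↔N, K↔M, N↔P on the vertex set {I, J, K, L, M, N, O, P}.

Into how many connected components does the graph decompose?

From I: component {I}.
From J: component {J}.
From K: component {K, M}.
From L: component {L, N, P}.
From O: component {O}.
That's 5 components.

5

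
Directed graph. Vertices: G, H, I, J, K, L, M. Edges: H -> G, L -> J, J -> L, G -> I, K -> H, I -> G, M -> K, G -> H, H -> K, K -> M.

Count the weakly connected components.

2

From G: component {G, H, I, K, M}.
From J: component {J, L}.
That's 2 components.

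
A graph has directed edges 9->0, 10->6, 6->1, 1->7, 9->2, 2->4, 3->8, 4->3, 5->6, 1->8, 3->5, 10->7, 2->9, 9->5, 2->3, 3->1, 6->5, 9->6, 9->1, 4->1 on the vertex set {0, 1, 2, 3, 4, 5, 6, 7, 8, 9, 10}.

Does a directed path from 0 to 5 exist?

0 has no outgoing edges, so nothing is reachable from it.

No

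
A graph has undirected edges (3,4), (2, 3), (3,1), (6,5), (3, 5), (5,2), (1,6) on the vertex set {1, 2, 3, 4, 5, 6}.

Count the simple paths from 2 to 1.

2–3–1
2–3–5–6–1
2–5–3–1
2–5–6–1

4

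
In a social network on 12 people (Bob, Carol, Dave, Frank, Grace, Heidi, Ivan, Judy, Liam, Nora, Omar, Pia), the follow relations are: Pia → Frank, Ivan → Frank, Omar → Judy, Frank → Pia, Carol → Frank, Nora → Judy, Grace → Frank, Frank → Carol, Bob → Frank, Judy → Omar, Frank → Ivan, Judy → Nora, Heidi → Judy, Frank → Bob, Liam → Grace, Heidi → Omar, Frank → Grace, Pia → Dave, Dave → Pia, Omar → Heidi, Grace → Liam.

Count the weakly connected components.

2

From Bob: component {Bob, Carol, Dave, Frank, Grace, Ivan, Liam, Pia}.
From Heidi: component {Heidi, Judy, Nora, Omar}.
That's 2 components.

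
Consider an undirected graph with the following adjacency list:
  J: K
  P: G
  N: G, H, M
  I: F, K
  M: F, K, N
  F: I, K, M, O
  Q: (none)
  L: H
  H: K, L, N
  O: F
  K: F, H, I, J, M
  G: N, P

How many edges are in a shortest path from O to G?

4

Distance 0: O.
Distance 1: F.
Distance 2: I, K, M.
Distance 3: H, J, N.
Distance 4: G, L — contains G.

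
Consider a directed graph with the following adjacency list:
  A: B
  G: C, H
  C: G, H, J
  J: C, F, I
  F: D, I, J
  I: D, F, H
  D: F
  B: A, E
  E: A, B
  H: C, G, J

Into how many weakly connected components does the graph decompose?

2

From A: component {A, B, E}.
From C: component {C, D, F, G, H, I, J}.
That's 2 components.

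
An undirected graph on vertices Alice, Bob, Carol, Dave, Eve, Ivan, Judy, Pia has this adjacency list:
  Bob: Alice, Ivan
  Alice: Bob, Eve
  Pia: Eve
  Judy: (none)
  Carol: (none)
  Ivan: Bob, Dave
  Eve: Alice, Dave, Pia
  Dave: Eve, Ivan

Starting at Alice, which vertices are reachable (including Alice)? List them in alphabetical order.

Start at Alice.
Its neighbours: Bob, Eve.
Then their neighbours: Dave, Ivan, Pia.
Nothing further is reachable.

Alice, Bob, Dave, Eve, Ivan, Pia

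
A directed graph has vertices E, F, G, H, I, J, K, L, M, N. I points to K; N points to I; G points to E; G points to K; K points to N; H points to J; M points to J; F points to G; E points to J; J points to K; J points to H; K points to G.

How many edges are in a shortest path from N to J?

5

Distance 0: N.
Distance 1: I.
Distance 2: K.
Distance 3: G.
Distance 4: E.
Distance 5: J — contains J.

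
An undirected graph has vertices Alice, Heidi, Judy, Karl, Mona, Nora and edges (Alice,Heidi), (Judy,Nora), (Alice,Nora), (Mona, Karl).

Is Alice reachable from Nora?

Explore from Nora.
Distance 1: reach Alice, Judy.
Found Alice.

Yes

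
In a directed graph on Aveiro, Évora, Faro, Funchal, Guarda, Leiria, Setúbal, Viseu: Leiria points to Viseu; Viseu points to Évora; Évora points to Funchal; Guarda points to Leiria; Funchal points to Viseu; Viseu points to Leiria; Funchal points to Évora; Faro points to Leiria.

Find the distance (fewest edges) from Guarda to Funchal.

4

Distance 0: Guarda.
Distance 1: Leiria.
Distance 2: Viseu.
Distance 3: Évora.
Distance 4: Funchal — contains Funchal.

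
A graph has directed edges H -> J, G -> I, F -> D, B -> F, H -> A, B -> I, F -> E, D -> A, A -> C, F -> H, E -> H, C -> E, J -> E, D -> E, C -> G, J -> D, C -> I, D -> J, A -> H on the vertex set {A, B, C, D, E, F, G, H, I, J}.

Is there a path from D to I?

Yes

Explore from D.
Distance 1: reach A, E, J.
Distance 2: reach C, H.
Distance 3: reach G, I.
Found I.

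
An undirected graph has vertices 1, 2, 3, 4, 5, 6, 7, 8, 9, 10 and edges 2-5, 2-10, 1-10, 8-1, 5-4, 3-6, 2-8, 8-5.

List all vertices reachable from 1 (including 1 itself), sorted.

1, 2, 4, 5, 8, 10

Start at 1.
Its neighbours: 8, 10.
Then their neighbours: 2, 5.
Then next layer: 4.
Nothing further is reachable.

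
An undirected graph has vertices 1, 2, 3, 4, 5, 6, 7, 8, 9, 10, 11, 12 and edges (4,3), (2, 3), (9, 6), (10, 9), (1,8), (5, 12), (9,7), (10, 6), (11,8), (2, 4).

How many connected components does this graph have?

From 1: component {1, 8, 11}.
From 2: component {2, 3, 4}.
From 5: component {5, 12}.
From 6: component {6, 7, 9, 10}.
That's 4 components.

4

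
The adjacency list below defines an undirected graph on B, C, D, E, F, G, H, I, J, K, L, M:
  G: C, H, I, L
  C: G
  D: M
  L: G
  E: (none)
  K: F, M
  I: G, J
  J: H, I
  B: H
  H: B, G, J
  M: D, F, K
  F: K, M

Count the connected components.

3

From B: component {B, C, G, H, I, J, L}.
From D: component {D, F, K, M}.
From E: component {E}.
That's 3 components.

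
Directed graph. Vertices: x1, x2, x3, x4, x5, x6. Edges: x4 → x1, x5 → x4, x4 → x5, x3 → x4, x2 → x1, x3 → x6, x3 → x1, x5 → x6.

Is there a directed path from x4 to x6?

Yes

Explore from x4.
Distance 1: reach x1, x5.
Distance 2: reach x6.
Found x6.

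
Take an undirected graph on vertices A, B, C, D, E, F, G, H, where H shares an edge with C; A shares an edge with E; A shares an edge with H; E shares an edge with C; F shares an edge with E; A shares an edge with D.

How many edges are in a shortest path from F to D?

Distance 0: F.
Distance 1: E.
Distance 2: A, C.
Distance 3: D, H — contains D.

3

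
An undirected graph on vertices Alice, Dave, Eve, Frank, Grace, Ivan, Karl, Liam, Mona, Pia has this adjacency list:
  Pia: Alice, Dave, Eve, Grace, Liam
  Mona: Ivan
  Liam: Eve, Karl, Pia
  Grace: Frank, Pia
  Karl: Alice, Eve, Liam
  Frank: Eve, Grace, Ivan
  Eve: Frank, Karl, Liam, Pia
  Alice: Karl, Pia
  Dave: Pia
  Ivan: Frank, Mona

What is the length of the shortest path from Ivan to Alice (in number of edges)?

4

Distance 0: Ivan.
Distance 1: Frank, Mona.
Distance 2: Eve, Grace.
Distance 3: Karl, Liam, Pia.
Distance 4: Alice, Dave — contains Alice.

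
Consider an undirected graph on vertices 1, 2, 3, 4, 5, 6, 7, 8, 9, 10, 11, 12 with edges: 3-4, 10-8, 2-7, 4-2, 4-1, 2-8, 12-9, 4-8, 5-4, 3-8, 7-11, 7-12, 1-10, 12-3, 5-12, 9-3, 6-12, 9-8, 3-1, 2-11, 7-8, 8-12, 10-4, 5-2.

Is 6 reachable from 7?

Yes

Explore from 7.
Distance 1: reach 2, 8, 11, 12.
Distance 2: reach 3, 4, 5, 6, 9, 10.
Found 6.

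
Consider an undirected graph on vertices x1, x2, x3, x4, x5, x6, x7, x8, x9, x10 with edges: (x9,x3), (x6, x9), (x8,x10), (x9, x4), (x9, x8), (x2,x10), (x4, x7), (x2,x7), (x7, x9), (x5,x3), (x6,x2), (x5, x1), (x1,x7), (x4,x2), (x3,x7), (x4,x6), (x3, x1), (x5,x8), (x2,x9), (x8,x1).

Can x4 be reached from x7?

Yes

Explore from x7.
Distance 1: reach x1, x2, x3, x4, x9.
Found x4.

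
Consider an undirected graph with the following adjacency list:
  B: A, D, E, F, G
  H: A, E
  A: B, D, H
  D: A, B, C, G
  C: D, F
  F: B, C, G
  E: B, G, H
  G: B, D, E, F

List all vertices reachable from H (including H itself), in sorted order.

Start at H.
Its neighbours: A, E.
Then their neighbours: B, D, G.
Then next layer: C, F.
Every vertex is now reached.

A, B, C, D, E, F, G, H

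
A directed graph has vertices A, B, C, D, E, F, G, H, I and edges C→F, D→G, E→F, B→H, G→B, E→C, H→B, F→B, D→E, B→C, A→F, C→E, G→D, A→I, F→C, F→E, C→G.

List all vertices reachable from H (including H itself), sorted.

Start at H.
Its neighbours: B.
Then their neighbours: C.
Then next layer: E, F, G.
Then next layer: D.
Nothing further is reachable.

B, C, D, E, F, G, H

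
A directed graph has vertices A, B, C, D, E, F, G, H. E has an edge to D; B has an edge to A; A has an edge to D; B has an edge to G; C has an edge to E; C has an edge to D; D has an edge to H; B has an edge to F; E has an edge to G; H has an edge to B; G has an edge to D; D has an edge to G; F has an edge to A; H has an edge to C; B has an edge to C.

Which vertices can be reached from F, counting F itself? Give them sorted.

A, B, C, D, E, F, G, H

Start at F.
Its neighbours: A.
Then their neighbours: D.
Then next layer: G, H.
Then next layer: B, C.
Then next layer: E.
Every vertex is now reached.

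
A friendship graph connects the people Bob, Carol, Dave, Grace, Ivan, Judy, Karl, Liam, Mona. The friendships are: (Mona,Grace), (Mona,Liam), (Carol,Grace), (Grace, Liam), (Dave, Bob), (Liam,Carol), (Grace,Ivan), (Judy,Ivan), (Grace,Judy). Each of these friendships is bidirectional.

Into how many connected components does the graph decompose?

3

From Bob: component {Bob, Dave}.
From Carol: component {Carol, Grace, Ivan, Judy, Liam, Mona}.
From Karl: component {Karl}.
That's 3 components.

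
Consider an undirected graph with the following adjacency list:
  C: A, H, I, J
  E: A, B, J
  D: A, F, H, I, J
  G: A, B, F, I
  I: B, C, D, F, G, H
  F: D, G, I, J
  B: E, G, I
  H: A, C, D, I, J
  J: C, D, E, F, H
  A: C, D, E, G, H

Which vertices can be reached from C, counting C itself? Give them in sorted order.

A, B, C, D, E, F, G, H, I, J

Start at C.
Its neighbours: A, H, I, J.
Then their neighbours: B, D, E, F, G.
Every vertex is now reached.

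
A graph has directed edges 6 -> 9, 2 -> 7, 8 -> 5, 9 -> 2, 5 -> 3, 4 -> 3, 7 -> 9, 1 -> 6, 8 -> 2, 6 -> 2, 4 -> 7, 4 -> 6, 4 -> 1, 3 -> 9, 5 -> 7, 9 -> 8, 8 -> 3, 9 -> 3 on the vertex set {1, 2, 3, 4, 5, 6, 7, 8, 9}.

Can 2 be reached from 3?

Explore from 3.
Distance 1: reach 9.
Distance 2: reach 2, 8.
Found 2.

Yes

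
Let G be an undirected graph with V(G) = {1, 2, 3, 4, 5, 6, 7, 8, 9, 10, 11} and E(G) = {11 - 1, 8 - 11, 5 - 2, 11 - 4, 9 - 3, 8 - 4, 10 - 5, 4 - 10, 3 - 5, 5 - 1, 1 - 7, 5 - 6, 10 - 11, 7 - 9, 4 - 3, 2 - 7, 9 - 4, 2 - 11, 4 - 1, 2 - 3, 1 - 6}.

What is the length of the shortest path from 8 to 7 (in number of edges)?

Distance 0: 8.
Distance 1: 4, 11.
Distance 2: 1, 2, 3, 9, 10.
Distance 3: 5, 6, 7 — contains 7.

3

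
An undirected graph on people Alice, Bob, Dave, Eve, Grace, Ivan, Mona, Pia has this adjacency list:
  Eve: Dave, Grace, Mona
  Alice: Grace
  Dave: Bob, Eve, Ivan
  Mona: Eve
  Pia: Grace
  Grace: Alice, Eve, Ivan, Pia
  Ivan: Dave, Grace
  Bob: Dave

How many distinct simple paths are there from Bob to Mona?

2

Bob–Dave–Eve–Mona
Bob–Dave–Ivan–Grace–Eve–Mona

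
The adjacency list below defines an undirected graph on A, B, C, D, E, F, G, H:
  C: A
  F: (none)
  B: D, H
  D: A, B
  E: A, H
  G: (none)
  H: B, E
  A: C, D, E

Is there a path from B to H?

Explore from B.
Distance 1: reach D, H.
Found H.

Yes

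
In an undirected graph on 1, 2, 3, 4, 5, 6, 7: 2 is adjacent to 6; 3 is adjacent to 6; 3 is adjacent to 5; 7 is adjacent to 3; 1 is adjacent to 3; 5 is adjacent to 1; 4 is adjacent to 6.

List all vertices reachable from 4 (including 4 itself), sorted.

Start at 4.
Its neighbours: 6.
Then their neighbours: 2, 3.
Then next layer: 1, 5, 7.
Every vertex is now reached.

1, 2, 3, 4, 5, 6, 7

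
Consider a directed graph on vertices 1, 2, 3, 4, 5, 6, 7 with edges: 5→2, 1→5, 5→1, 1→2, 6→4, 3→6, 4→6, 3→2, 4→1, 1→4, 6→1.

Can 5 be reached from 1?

Yes

Explore from 1.
Distance 1: reach 2, 4, 5.
Found 5.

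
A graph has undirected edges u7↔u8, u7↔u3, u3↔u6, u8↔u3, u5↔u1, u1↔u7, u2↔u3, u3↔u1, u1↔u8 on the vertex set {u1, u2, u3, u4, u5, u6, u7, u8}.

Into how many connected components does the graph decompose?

2

From u1: component {u1, u2, u3, u5, u6, u7, u8}.
From u4: component {u4}.
That's 2 components.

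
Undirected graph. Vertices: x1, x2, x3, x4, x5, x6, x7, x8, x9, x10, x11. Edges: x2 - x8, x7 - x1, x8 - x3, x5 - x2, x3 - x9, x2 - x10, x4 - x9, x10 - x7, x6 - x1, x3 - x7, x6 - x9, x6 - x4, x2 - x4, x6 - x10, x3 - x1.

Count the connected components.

2

From x1: component {x1, x2, x3, x4, x5, x6, x7, x8, x9, x10}.
From x11: component {x11}.
That's 2 components.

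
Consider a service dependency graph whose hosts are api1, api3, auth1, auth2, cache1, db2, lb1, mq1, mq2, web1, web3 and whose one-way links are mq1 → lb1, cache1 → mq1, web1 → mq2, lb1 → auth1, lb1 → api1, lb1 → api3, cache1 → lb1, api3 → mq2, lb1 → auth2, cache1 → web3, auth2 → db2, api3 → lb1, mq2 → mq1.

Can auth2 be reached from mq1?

Explore from mq1.
Distance 1: reach lb1.
Distance 2: reach api1, api3, auth1, auth2.
Found auth2.

Yes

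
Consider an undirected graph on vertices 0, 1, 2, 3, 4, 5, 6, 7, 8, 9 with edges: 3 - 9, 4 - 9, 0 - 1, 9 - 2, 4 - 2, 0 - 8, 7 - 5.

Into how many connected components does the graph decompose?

4

From 0: component {0, 1, 8}.
From 2: component {2, 3, 4, 9}.
From 5: component {5, 7}.
From 6: component {6}.
That's 4 components.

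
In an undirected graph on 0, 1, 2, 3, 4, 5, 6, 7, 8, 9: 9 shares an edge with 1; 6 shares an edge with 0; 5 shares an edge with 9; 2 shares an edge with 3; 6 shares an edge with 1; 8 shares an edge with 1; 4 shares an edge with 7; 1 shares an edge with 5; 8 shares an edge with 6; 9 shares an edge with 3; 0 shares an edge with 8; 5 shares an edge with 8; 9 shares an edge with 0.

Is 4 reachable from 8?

Explore from 8.
Distance 1: reach 0, 1, 5, 6.
Distance 2: reach 9.
Distance 3: reach 3.
Distance 4: reach 2.
The search is exhausted without reaching 4; it lies in a different component.

No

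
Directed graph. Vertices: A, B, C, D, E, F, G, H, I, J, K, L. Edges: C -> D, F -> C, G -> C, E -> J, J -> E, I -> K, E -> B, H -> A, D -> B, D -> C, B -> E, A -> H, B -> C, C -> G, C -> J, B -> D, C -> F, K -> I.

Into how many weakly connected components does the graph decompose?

From A: component {A, H}.
From B: component {B, C, D, E, F, G, J}.
From I: component {I, K}.
From L: component {L}.
That's 4 components.

4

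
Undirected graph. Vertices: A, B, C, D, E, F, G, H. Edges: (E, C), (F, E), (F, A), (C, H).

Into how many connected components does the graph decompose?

4

From A: component {A, C, E, F, H}.
From B: component {B}.
From D: component {D}.
From G: component {G}.
That's 4 components.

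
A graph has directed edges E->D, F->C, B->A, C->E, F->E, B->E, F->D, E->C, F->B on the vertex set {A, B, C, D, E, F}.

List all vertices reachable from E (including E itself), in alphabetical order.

C, D, E

Start at E.
Its neighbours: C, D.
Nothing further is reachable.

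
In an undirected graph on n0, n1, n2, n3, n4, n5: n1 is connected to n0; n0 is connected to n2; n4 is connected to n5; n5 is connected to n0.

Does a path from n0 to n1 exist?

Explore from n0.
Distance 1: reach n1, n2, n5.
Found n1.

Yes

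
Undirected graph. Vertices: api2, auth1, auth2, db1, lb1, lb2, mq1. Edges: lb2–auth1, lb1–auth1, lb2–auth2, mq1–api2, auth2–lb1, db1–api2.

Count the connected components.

2

From api2: component {api2, db1, mq1}.
From auth1: component {auth1, auth2, lb1, lb2}.
That's 2 components.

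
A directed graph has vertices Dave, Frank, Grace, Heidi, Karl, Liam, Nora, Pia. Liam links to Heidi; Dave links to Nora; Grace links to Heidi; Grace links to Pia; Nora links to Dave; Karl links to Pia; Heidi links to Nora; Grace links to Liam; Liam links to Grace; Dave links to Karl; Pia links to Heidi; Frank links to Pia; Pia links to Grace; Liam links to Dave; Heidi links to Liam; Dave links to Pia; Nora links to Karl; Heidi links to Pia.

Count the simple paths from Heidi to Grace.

8

Heidi→Liam→Dave→Karl→Pia→Grace
Heidi→Liam→Dave→Nora→Karl→Pia→Grace
Heidi→Liam→Dave→Pia→Grace
Heidi→Liam→Grace
Heidi→Nora→Dave→Karl→Pia→Grace
Heidi→Nora→Dave→Pia→Grace
Heidi→Nora→Karl→Pia→Grace
Heidi→Pia→Grace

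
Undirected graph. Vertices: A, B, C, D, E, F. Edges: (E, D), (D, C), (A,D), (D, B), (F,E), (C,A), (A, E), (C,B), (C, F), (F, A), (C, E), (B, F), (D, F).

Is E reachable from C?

Yes

Explore from C.
Distance 1: reach A, B, D, E, F.
Found E.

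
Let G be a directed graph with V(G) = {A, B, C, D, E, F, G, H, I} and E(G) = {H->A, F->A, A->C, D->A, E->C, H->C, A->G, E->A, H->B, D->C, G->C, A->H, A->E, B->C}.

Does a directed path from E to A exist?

Explore from E.
Distance 1: reach A, C.
Found A.

Yes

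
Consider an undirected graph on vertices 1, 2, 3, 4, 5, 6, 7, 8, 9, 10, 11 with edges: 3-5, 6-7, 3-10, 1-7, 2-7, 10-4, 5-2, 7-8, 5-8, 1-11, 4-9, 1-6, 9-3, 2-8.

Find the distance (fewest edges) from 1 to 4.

Distance 0: 1.
Distance 1: 6, 7, 11.
Distance 2: 2, 8.
Distance 3: 5.
Distance 4: 3.
Distance 5: 9, 10.
Distance 6: 4 — contains 4.

6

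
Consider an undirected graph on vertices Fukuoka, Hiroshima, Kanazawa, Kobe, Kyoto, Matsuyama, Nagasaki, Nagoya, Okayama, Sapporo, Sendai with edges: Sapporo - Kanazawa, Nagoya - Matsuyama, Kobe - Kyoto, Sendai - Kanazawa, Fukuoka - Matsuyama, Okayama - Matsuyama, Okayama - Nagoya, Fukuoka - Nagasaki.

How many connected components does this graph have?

From Fukuoka: component {Fukuoka, Matsuyama, Nagasaki, Nagoya, Okayama}.
From Hiroshima: component {Hiroshima}.
From Kanazawa: component {Kanazawa, Sapporo, Sendai}.
From Kobe: component {Kobe, Kyoto}.
That's 4 components.

4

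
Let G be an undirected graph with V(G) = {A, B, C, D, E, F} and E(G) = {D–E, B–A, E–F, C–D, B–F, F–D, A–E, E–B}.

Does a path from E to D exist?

Explore from E.
Distance 1: reach A, B, D, F.
Found D.

Yes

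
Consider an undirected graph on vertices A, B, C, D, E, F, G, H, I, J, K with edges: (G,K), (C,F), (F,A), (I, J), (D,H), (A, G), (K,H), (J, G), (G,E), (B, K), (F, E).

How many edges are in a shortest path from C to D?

6

Distance 0: C.
Distance 1: F.
Distance 2: A, E.
Distance 3: G.
Distance 4: J, K.
Distance 5: B, H, I.
Distance 6: D — contains D.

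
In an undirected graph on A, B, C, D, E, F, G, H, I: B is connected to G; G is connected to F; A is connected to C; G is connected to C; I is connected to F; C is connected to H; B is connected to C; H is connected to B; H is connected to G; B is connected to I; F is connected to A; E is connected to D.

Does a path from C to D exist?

Explore from C.
Distance 1: reach A, B, G, H.
Distance 2: reach F, I.
The search is exhausted without reaching D; it lies in a different component.

No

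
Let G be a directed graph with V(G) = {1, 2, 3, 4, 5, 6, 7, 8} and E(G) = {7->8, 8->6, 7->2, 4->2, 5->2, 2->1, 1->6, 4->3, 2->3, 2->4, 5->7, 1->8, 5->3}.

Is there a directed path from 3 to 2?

No

3 has no outgoing edges, so nothing is reachable from it.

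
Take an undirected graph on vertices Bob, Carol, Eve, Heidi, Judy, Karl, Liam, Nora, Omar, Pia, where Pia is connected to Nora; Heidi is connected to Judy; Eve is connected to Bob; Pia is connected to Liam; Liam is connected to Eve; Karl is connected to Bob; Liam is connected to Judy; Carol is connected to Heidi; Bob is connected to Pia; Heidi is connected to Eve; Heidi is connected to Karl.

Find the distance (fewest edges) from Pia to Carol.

Distance 0: Pia.
Distance 1: Bob, Liam, Nora.
Distance 2: Eve, Judy, Karl.
Distance 3: Heidi.
Distance 4: Carol — contains Carol.

4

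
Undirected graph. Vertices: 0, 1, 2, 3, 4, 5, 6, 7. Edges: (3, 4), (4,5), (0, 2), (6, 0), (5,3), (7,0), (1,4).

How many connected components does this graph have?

From 0: component {0, 2, 6, 7}.
From 1: component {1, 3, 4, 5}.
That's 2 components.

2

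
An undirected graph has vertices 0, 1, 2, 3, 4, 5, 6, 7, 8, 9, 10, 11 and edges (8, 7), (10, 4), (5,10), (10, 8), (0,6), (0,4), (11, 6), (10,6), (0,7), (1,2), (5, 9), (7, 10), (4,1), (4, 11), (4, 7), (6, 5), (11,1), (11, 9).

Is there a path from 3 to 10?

3 has no edges, so nothing is reachable from it.

No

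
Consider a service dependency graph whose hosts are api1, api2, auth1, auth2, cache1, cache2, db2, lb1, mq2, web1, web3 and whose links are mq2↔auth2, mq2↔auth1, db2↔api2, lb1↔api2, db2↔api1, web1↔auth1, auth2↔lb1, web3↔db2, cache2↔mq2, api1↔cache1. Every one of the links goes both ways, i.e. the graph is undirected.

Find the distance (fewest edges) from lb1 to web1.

4

Distance 0: lb1.
Distance 1: api2, auth2.
Distance 2: db2, mq2.
Distance 3: api1, auth1, cache2, web3.
Distance 4: cache1, web1 — contains web1.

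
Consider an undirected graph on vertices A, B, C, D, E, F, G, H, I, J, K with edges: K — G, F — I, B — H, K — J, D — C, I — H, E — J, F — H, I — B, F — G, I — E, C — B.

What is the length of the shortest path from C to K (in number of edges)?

5

Distance 0: C.
Distance 1: B, D.
Distance 2: H, I.
Distance 3: E, F.
Distance 4: G, J.
Distance 5: K — contains K.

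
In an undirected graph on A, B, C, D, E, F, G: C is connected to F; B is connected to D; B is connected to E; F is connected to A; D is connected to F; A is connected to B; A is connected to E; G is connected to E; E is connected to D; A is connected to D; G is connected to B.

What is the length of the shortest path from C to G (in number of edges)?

Distance 0: C.
Distance 1: F.
Distance 2: A, D.
Distance 3: B, E.
Distance 4: G — contains G.

4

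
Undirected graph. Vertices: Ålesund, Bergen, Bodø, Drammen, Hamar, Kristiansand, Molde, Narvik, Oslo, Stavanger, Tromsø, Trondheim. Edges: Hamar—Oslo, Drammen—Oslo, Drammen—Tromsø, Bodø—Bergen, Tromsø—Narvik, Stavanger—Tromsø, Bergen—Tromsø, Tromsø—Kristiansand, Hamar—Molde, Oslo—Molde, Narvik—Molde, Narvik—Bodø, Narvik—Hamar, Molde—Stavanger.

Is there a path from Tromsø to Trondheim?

Explore from Tromsø.
Distance 1: reach Bergen, Drammen, Kristiansand, Narvik, Stavanger.
Distance 2: reach Bodø, Hamar, Molde, Oslo.
The search is exhausted without reaching Trondheim; it lies in a different component.

No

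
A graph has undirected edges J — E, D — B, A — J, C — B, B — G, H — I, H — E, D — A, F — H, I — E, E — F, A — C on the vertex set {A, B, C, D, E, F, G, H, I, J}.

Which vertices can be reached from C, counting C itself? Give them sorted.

A, B, C, D, E, F, G, H, I, J

Start at C.
Its neighbours: A, B.
Then their neighbours: D, G, J.
Then next layer: E.
Then next layer: F, H, I.
Every vertex is now reached.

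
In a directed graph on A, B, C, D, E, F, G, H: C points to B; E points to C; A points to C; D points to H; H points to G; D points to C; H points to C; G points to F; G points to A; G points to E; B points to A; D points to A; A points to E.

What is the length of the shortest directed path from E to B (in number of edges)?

2

Distance 0: E.
Distance 1: C.
Distance 2: B — contains B.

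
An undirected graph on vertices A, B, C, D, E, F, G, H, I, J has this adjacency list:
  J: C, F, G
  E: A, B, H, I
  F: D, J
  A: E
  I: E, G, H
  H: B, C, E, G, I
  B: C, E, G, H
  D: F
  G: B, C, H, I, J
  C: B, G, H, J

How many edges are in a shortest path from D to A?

6

Distance 0: D.
Distance 1: F.
Distance 2: J.
Distance 3: C, G.
Distance 4: B, H, I.
Distance 5: E.
Distance 6: A — contains A.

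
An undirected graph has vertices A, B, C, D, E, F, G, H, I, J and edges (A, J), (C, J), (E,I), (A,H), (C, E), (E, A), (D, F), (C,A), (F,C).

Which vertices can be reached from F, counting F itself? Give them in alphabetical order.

A, C, D, E, F, H, I, J

Start at F.
Its neighbours: C, D.
Then their neighbours: A, E, J.
Then next layer: H, I.
Nothing further is reachable.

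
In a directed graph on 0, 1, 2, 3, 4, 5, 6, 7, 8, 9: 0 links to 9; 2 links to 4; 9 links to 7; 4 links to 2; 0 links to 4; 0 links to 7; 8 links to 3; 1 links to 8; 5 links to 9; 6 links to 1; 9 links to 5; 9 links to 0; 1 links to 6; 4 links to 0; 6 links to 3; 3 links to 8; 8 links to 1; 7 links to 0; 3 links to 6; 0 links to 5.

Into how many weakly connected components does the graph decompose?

2

From 0: component {0, 2, 4, 5, 7, 9}.
From 1: component {1, 3, 6, 8}.
That's 2 components.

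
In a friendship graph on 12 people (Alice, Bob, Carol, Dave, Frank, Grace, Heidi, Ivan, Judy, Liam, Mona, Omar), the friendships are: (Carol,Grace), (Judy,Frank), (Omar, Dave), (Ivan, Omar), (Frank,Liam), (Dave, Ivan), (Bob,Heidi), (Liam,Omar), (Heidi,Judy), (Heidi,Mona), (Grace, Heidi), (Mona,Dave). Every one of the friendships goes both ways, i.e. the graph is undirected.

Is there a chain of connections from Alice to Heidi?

No

Alice has no edges, so nothing is reachable from it.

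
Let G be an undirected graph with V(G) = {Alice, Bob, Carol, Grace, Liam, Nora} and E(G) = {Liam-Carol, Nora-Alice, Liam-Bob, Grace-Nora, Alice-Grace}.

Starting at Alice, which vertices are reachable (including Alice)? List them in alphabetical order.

Alice, Grace, Nora

Start at Alice.
Its neighbours: Grace, Nora.
Nothing further is reachable.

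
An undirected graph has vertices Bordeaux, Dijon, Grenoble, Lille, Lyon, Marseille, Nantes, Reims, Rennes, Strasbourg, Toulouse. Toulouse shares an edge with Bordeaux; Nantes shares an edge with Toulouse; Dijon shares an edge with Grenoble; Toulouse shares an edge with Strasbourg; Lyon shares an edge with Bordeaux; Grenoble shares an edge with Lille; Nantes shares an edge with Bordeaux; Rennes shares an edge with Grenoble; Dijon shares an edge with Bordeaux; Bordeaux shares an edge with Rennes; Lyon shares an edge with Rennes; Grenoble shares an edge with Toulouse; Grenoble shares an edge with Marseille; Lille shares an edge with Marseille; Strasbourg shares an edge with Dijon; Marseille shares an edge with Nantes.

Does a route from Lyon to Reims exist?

Explore from Lyon.
Distance 1: reach Bordeaux, Rennes.
Distance 2: reach Dijon, Grenoble, Nantes, Toulouse.
Distance 3: reach Lille, Marseille, Strasbourg.
The search is exhausted without reaching Reims; it lies in a different component.

No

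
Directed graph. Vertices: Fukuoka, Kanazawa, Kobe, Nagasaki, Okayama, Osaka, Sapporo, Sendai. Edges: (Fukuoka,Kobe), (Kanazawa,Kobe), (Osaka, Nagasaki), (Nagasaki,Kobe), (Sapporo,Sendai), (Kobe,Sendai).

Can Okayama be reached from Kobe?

Explore from Kobe.
Distance 1: reach Sendai.
The search from Kobe is exhausted; no directed path reaches Okayama.

No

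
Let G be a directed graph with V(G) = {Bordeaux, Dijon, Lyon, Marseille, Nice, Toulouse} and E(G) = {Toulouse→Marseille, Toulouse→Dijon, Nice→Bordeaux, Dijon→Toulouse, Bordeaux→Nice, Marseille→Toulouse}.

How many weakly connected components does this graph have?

3

From Bordeaux: component {Bordeaux, Nice}.
From Dijon: component {Dijon, Marseille, Toulouse}.
From Lyon: component {Lyon}.
That's 3 components.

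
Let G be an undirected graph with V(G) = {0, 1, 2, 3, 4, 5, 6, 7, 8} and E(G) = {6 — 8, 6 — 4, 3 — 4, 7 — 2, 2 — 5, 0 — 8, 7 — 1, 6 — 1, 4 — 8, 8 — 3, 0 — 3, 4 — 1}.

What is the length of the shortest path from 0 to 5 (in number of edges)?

6

Distance 0: 0.
Distance 1: 3, 8.
Distance 2: 4, 6.
Distance 3: 1.
Distance 4: 7.
Distance 5: 2.
Distance 6: 5 — contains 5.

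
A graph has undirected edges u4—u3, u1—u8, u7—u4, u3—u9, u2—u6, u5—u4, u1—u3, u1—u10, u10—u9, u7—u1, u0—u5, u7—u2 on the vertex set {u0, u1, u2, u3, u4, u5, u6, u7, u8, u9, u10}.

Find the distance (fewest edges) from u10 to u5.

Distance 0: u10.
Distance 1: u1, u9.
Distance 2: u3, u7, u8.
Distance 3: u2, u4.
Distance 4: u5, u6 — contains u5.

4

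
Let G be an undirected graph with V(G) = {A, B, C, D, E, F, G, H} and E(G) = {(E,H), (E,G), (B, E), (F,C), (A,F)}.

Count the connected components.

From A: component {A, C, F}.
From B: component {B, E, G, H}.
From D: component {D}.
That's 3 components.

3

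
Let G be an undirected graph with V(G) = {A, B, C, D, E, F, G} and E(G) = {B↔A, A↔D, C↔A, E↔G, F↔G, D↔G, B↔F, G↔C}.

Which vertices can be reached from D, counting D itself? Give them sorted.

A, B, C, D, E, F, G

Start at D.
Its neighbours: A, G.
Then their neighbours: B, C, E, F.
Every vertex is now reached.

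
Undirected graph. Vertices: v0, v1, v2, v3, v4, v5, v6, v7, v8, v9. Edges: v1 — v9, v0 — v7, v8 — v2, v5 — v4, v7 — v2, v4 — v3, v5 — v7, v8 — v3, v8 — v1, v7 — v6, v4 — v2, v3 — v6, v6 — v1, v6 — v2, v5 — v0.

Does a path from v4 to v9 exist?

Explore from v4.
Distance 1: reach v2, v3, v5.
Distance 2: reach v0, v6, v7, v8.
Distance 3: reach v1.
Distance 4: reach v9.
Found v9.

Yes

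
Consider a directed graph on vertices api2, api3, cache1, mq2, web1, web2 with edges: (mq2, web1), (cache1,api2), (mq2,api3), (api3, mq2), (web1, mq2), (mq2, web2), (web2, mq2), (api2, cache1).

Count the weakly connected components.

From api2: component {api2, cache1}.
From api3: component {api3, mq2, web1, web2}.
That's 2 components.

2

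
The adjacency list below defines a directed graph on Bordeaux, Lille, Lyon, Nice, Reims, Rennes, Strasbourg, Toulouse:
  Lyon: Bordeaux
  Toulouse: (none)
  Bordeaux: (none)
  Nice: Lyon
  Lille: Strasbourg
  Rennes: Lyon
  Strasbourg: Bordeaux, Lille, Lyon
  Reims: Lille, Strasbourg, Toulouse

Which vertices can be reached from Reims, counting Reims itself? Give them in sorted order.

Bordeaux, Lille, Lyon, Reims, Strasbourg, Toulouse

Start at Reims.
Its neighbours: Lille, Strasbourg, Toulouse.
Then their neighbours: Bordeaux, Lyon.
Nothing further is reachable.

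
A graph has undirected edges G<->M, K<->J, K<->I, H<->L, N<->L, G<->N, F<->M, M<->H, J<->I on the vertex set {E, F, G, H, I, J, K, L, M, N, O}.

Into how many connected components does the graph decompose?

From E: component {E}.
From F: component {F, G, H, L, M, N}.
From I: component {I, J, K}.
From O: component {O}.
That's 4 components.

4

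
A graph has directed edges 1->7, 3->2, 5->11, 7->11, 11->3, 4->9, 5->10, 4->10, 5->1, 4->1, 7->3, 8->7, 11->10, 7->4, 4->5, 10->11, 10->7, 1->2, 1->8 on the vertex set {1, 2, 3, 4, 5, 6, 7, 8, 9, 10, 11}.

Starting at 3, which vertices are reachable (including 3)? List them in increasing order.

2, 3

Start at 3.
Its neighbours: 2.
Nothing further is reachable.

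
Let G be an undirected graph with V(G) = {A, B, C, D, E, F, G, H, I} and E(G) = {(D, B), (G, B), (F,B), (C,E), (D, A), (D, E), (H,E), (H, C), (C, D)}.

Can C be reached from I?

I has no edges, so nothing is reachable from it.

No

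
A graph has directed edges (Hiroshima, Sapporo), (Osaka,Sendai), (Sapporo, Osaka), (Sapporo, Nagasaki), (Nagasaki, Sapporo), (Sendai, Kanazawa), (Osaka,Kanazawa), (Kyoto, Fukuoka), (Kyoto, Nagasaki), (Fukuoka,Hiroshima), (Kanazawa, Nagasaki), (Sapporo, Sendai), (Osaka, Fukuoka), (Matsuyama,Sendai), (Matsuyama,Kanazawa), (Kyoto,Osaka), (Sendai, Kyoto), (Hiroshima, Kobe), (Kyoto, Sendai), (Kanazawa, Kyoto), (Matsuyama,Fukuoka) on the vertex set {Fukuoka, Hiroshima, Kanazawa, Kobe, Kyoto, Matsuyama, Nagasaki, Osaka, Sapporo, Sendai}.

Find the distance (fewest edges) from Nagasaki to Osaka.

2

Distance 0: Nagasaki.
Distance 1: Sapporo.
Distance 2: Osaka, Sendai — contains Osaka.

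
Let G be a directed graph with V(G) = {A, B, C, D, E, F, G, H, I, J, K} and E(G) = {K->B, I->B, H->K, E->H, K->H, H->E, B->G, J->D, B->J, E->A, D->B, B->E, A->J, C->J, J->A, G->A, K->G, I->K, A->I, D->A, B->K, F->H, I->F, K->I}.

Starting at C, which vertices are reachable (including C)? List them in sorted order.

Start at C.
Its neighbours: J.
Then their neighbours: A, D.
Then next layer: B, I.
Then next layer: E, F, G, K.
Then next layer: H.
Every vertex is now reached.

A, B, C, D, E, F, G, H, I, J, K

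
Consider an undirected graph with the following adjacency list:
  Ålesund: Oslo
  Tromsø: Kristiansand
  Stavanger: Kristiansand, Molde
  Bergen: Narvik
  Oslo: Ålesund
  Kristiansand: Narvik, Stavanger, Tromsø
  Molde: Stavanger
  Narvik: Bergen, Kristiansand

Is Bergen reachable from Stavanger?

Yes

Explore from Stavanger.
Distance 1: reach Kristiansand, Molde.
Distance 2: reach Narvik, Tromsø.
Distance 3: reach Bergen.
Found Bergen.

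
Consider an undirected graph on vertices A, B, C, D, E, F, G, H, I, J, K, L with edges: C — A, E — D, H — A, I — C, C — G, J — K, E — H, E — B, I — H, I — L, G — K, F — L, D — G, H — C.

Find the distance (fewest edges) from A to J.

Distance 0: A.
Distance 1: C, H.
Distance 2: E, G, I.
Distance 3: B, D, K, L.
Distance 4: F, J — contains J.

4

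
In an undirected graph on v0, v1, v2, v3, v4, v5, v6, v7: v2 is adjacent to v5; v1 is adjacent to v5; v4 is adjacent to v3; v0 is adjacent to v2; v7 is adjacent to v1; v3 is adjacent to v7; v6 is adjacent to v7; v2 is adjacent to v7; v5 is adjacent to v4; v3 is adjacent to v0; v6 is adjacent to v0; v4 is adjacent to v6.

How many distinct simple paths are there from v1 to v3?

20

v1–v5–v2–v0–v3
v1–v5–v2–v0–v6–v4–v3
v1–v5–v2–v0–v6–v7–v3
v1–v5–v2–v7–v3
v1–v5–v2–v7–v6–v0–v3
v1–v5–v2–v7–v6–v4–v3
v1–v5–v4–v3
v1–v5–v4–v6–v0–v2–v7–v3
... and 12 more.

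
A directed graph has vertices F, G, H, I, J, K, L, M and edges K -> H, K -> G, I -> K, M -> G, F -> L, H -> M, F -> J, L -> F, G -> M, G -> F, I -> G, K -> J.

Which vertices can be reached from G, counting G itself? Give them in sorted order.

Start at G.
Its neighbours: F, M.
Then their neighbours: J, L.
Nothing further is reachable.

F, G, J, L, M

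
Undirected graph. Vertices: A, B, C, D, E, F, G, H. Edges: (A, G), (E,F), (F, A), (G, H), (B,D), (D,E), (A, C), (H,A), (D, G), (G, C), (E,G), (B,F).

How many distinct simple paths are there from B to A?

15

B–D–E–F–A
B–D–E–G–A
B–D–E–G–C–A
B–D–E–G–H–A
B–D–G–A
B–D–G–C–A
B–D–G–E–F–A
B–D–G–H–A
B–F–A
B–F–E–D–G–A
B–F–E–D–G–C–A
B–F–E–D–G–H–A
B–F–E–G–A
B–F–E–G–C–A
B–F–E–G–H–A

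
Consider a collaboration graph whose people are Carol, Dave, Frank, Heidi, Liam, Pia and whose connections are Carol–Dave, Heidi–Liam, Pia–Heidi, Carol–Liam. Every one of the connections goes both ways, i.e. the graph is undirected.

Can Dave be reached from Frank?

Frank has no edges, so nothing is reachable from it.

No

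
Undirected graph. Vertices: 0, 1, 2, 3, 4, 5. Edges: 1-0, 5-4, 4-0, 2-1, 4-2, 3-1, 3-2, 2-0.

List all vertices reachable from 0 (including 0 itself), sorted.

Start at 0.
Its neighbours: 1, 2, 4.
Then their neighbours: 3, 5.
Every vertex is now reached.

0, 1, 2, 3, 4, 5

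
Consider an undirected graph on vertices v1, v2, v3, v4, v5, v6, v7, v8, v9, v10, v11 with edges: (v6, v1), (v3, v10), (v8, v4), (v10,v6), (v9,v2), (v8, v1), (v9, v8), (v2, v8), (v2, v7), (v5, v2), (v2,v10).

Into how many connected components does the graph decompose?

From v1: component {v1, v2, v3, v4, v5, v6, v7, v8, v9, v10}.
From v11: component {v11}.
That's 2 components.

2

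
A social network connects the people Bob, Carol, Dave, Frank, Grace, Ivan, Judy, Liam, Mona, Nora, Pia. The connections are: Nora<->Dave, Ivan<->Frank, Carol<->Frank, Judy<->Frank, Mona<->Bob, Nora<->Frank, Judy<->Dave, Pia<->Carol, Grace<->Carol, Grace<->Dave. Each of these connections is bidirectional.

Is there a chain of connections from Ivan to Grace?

Yes

Explore from Ivan.
Distance 1: reach Frank.
Distance 2: reach Carol, Judy, Nora.
Distance 3: reach Dave, Grace, Pia.
Found Grace.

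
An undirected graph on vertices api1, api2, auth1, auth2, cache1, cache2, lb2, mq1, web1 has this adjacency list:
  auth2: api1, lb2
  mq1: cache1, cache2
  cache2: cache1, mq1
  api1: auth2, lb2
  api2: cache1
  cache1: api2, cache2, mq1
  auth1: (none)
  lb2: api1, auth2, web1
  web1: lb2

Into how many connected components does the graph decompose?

3

From api1: component {api1, auth2, lb2, web1}.
From api2: component {api2, cache1, cache2, mq1}.
From auth1: component {auth1}.
That's 3 components.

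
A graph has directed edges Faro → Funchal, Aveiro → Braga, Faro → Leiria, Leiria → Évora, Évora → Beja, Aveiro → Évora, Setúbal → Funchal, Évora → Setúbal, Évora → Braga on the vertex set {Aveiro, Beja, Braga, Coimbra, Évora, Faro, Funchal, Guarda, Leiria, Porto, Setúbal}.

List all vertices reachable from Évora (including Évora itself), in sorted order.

Beja, Braga, Évora, Funchal, Setúbal

Start at Évora.
Its neighbours: Beja, Braga, Setúbal.
Then their neighbours: Funchal.
Nothing further is reachable.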